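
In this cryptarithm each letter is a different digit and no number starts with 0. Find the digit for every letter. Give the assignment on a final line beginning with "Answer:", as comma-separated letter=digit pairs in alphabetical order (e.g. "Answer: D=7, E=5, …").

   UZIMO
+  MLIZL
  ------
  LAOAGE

Step 1. [col 1: O + L ≡ E (mod 10)] several values work for L in column 1 (O + L ≡ E (mod 10), carry-in 0); try L=1, so L=1.
Step 2. [col 1: O + L ≡ E (mod 10)] column 1 (O + L ≡ E (mod 10), carry-in 0) doesn't pin E yet; pick E=6 and continue ⇒ E=6.
Step 3. [col 1: O + L ≡ E (mod 10)] column 1 reads O+L+carry(0)=E with L=1, E=6; with digits 1,6 already taken and all letters distinct, the only value for O is 5, so O=5.
Step 4. [col 2: M + Z ≡ G (mod 10)] Z=4 is one option consistent with column 2 (M + Z ≡ G (mod 10), carry-in 0) — take it, so Z=4.
Step 5. [col 2: M + Z ≡ G (mod 10)] no forcing yet in column 2 (carry-in 0); G=2 is free and consistent — try it, so G=2.
Step 6. [col 2: M + Z ≡ G (mod 10)] in column 2 we have M+Z≡G with carry-in 0; given Z=4, G=2 and digits 1,2,4,5,6 already taken and all letters distinct, that pins M to 8, so M=8.
Step 7. [col 3: I + I ≡ A (mod 10)] from column 3 (nothing yet, carry-in 1, digits 1,2,4,5,6,8 already taken and all letters distinct): I must equal 3, so I=3.
Step 8. [col 3: I + I ≡ A (mod 10)] column 3 reads I+I+carry(1)=A with I=3; with digits 1,2,3,4,5,6,8 already taken and all letters distinct, the only value for A is 7. So A=7.
Step 9. [col 5: U + M ≡ A (mod 10)] from column 5 (M=8, A=7, carry-in 0, digits 1,2,3,4,5,6,7,8 already taken and all letters distinct): U must equal 9 ⇒ U=9.

Answer: A=7, E=6, G=2, I=3, L=1, M=8, O=5, U=9, Z=4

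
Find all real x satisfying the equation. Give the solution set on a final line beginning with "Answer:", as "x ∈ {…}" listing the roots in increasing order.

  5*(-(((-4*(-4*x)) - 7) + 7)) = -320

Step 1. [5*(-(((-4*(-4*x)) - 7) + 7)) = -320] LHS = 5·(…); ÷5 both sides, so div: -(((-4*(-4*x)) - 7) + 7) = -64.
Step 2. [-(((-4*(-4*x)) - 7) + 7) = -64] flip signs both sides. So neg: ((-4*(-4*x)) - 7) + 7 = 64.
Step 3. [((-4*(-4*x)) - 7) + 7 = 64] subtract 7: x sits inside (… + 7), so sub: (-4*(-4*x)) - 7 = 57.
Step 4. [(-4*(-4*x)) - 7 = 57] 7 comes off first (add 7) ⇒ sub: -4*(-4*x) = 64.
Step 5. [-4*(-4*x) = 64] -4 out front; divide by -4. So div: -4*x = -16.
Step 6. [-4*x = -16] -4·(inner) — divide through by -4, so div: x = 4.

Answer: x ∈ {4}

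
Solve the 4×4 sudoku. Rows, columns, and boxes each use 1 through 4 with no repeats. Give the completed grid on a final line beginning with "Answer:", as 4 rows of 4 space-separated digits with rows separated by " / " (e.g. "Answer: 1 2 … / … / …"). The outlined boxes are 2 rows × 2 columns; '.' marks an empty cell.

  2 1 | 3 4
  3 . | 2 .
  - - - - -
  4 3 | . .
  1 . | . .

Step 1. [r3c4∈{1,2}] 2 has one home in row 3: r3c4. So r3c4=2.
Step 2. [r2c2∈{4}] r2c2 has the single candidate 4, so r2c2=4.
Step 3. [r2c4∈{1}] r2c4 is down to just 1, so r2c4=1.
Step 4. [r4c3∈{4}] only 4 remains possible at r4c3 ⇒ r4c3=4.
Step 5. [r4c4∈{3}] r4c4 is down to just 3. So r4c4=3.
Step 6. [r4c2∈{2}] nothing but 2 survives at r4c2. So r4c2=2.
Step 7. [r3c3∈{1}] r3c3 is down to just 1, so r3c3=1.

Answer: 2 1 3 4 / 3 4 2 1 / 4 3 1 2 / 1 2 4 3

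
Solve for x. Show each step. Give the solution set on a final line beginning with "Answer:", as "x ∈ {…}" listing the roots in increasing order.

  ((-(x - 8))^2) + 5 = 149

Step 1. [((-(x - 8))^2) + 5 = 149] 5 comes off first (subtract 5) ⇒ sub: (-(x - 8))^2 = 144.
Step 2. [(-(x - 8))^2 = 144] 144 ≥ 0, LHS is (·)² — take ±√. So sqrt: -(x - 8) = 12 or -12.
Step 3. [-(x - 8) = 12 or -12] LHS negated; negate both sides, so neg: x - 8 = -12 or 12.
Step 4. [x - 8 = -12 or 12] 8 comes off first (add 8). So sub: x = -4 or 20.

Answer: x ∈ {-4, 20}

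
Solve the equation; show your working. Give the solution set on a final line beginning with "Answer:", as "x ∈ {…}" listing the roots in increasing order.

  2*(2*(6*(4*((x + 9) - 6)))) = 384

Step 1. [2*(2*(6*(4*((x + 9) - 6)))) = 384] 2 out front; divide by 2, so div: 2*(6*(4*((x + 9) - 6))) = 192.
Step 2. [2*(6*(4*((x + 9) - 6))) = 192] divide by the outer 2 ⇒ div: 6*(4*((x + 9) - 6)) = 96.
Step 3. [6*(4*((x + 9) - 6)) = 96] 6 out front; divide by 6. So div: 4*((x + 9) - 6) = 16.
Step 4. [4*((x + 9) - 6) = 16] divide by the outer 4 ⇒ div: (x + 9) - 6 = 4.
Step 5. [(x + 9) - 6 = 4] add 6: x sits inside (… - 6), so sub: x + 9 = 10.
Step 6. [x + 9 = 10] the outer +9 inverts by subtracting 9. So sub: x = 1.

Answer: x ∈ {1}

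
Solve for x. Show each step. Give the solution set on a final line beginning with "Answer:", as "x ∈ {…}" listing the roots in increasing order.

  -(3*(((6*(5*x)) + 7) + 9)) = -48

Step 1. [-(3*(((6*(5*x)) + 7) + 9)) = -48] leading − — multiply by −1, so neg: 3*(((6*(5*x)) + 7) + 9) = 48.
Step 2. [3*(((6*(5*x)) + 7) + 9) = 48] divide by the outer 3, so div: ((6*(5*x)) + 7) + 9 = 16.
Step 3. [((6*(5*x)) + 7) + 9 = 16] peel the +9: subtract 9 from each side ⇒ sub: (6*(5*x)) + 7 = 7.
Step 4. [(6*(5*x)) + 7 = 7] +7 is outermost — subtract 7 both sides. So sub: 6*(5*x) = 0.
Step 5. [6*(5*x) = 0] 6 out front; divide by 6. So div: 5*x = 0.
Step 6. [5*x = 0] 5·(inner) — divide through by 5. So div: x = 0.

Answer: x ∈ {0}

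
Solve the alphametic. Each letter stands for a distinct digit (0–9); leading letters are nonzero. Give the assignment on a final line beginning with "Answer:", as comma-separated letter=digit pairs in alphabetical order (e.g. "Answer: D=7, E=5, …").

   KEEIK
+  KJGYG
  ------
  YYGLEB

Step 1. [col 1: K + G ≡ B (mod 10)] column 1 (K + G ≡ B (mod 10), carry-in 0) doesn't pin K yet; pick K=5 and continue. So K=5.
Step 2. [Y] the sum has 6 digits but both addends have 5; that extra leading digit Y is the final carry, namely 1, so Y=1.
Step 3. [col 1: K + G ≡ B (mod 10)] no forcing yet in column 1 (carry-in 0); B=7 is free and consistent — try it, so B=7.
Step 4. [col 1: K + G ≡ B (mod 10)] in column 1 we have K+G≡B with carry-in 0; given K=5, B=7 and digits 1,5,7 already taken and all letters distinct, that pins G to 2, so G=2.
Step 5. [col 2: I + Y ≡ E (mod 10)] no forcing yet in column 2 (carry-in 0); I=3 is free and consistent — try it. So I=3.
Step 6. [col 2: I + Y ≡ E (mod 10)] column 2: given I=3, Y=1, carry-in 0, and digits 1,2,3,5,7 already taken and all letters distinct, I+Y≡E (mod 10) forces E=4 ⇒ E=4.
Step 7. [col 3: E + G ≡ L (mod 10)] from column 3 (E=4, G=2, carry-in 0, digits 1,2,3,4,5,7 already taken and all letters distinct): L must equal 6, so L=6.
Step 8. [col 4: E + J ≡ G (mod 10)] from column 4 (E=4, G=2, carry-in 0, digits 1,2,3,4,5,6,7 already taken and all letters distinct): J must equal 8. So J=8.

Answer: B=7, E=4, G=2, I=3, J=8, K=5, L=6, Y=1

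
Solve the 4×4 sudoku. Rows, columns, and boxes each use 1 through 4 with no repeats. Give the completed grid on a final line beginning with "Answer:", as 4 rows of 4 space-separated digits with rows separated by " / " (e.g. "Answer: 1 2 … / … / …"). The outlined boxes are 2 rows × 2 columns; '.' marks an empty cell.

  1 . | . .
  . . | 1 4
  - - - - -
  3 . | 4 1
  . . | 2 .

Step 1. [r1c2∈{2,3,4}] across row 1, 4 lands solely at r1c2, so r1c2=4.
Step 2. [r1c3∈{3}] r1c3 is down to just 3 ⇒ r1c3=3.
Step 3. [r2c2∈{2,3}] 3 has one home in row 2: r2c2 ⇒ r2c2=3.
Step 4. [r2c1∈{2}] nothing but 2 survives at r2c1, so r2c1=2.
Step 5. [r4c1∈{4}] r4c1's peers cover all but 4, so r4c1=4.
Step 6. [r4c2∈{1}] only 1 remains possible at r4c2. So r4c2=1.
Step 7. [r4c4∈{3}] only 3 remains possible at r4c4, so r4c4=3.
Step 8. [r3c2∈{2}] only 2 remains possible at r3c2 ⇒ r3c2=2.
Step 9. [r1c4∈{2}] r1c4 is down to just 2. So r1c4=2.

Answer: 1 4 3 2 / 2 3 1 4 / 3 2 4 1 / 4 1 2 3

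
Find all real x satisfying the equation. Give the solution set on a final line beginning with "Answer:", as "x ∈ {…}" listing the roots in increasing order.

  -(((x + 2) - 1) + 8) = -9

Step 1. [-(((x + 2) - 1) + 8) = -9] leading − — multiply by −1 ⇒ neg: ((x + 2) - 1) + 8 = 9.
Step 2. [((x + 2) - 1) + 8 = 9] the outer +8 inverts by subtracting 8. So sub: (x + 2) - 1 = 1.
Step 3. [(x + 2) - 1 = 1] 1 comes off first (add 1). So sub: x + 2 = 2.
Step 4. [x + 2 = 2] +2 is outermost — subtract 2 both sides. So sub: x = 0.

Answer: x ∈ {0}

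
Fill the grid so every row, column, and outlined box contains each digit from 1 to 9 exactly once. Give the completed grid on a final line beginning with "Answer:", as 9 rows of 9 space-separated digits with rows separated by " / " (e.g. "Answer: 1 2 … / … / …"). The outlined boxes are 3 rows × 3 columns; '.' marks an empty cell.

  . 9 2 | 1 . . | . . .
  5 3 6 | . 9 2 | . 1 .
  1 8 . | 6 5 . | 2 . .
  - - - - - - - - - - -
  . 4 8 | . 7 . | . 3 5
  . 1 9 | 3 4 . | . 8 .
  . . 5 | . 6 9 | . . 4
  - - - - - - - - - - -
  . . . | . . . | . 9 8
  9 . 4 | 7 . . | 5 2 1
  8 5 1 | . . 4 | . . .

Step 1. [r2c9∈{7}] only 7 remains possible at r2c9. So r2c9=7.
Step 2. [r6c8∈{7}] r6c8 has the single candidate 7. So r6c8=7.
Step 3. [r5c7∈{6}] r5c7's peers cover all but 6. So r5c7=6.
Step 4. [r7c2∈{2,6,7}] r7c2 is the only open cell in col 2 admitting 7. So r7c2=7.
Step 5. [r7c1∈{2,3,6}] 2 has one home in box 7: r7c1. So r7c1=2.
Step 6. [r7c6∈{1,3,5,6}] across row 7, 6 lands solely at r7c6, so r7c6=6.
Step 7. [r1c1∈{4,7}] in col 1, 4 fits only at r1c1 ⇒ r1c1=4.
Step 8. [r1c6∈{3,7,8}] 7 has one home in row 1: r1c6, so r1c6=7.
Step 9. [r3c6∈{3}] only 3 remains possible at r3c6 ⇒ r3c6=3.
Step 10. [r8c5∈{3,8}] across row 8, 3 lands solely at r8c5 ⇒ r8c5=3.
Step 11. [r4c4∈{2}] only 2 remains possible at r4c4 ⇒ r4c4=2.
Step 12. [r2c4∈{4,8}] col 4 places 4 nowhere but r2c4 ⇒ r2c4=4.
Step 13. [r9c8∈{6}] r9c8's peers cover all but 6 ⇒ r9c8=6.
Step 14. [r9c9∈{3}] nothing but 3 survives at r9c9. So r9c9=3.
Step 15. [r1c5∈{8}] nothing but 8 survives at r1c5. So r1c5=8.
Step 16. [r6c7∈{1}] r6c7's peers cover all but 1 ⇒ r6c7=1.
Step 17. [r5c6∈{5}] nothing but 5 survives at r5c6. So r5c6=5.
Step 18. [r1c8∈{5}] only 5 remains possible at r1c8, so r1c8=5.
Step 19. [r9c4∈{9}] only 9 remains possible at r9c4, so r9c4=9.
Step 20. [r5c9∈{2}] nothing but 2 survives at r5c9, so r5c9=2.
Step 21. [r3c3∈{7}] r3c3's peers cover all but 7. So r3c3=7.
Step 22. [r9c5∈{2}] r9c5's peers cover all but 2 ⇒ r9c5=2.
Step 23. [r4c6∈{1}] r4c6 has the single candidate 1. So r4c6=1.
Step 24. [r6c1∈{3}] r6c1's peers cover all but 3 ⇒ r6c1=3.
Step 25. [r8c6∈{8}] nothing but 8 survives at r8c6 ⇒ r8c6=8.
Step 26. [r6c2∈{2}] r6c2 is down to just 2 ⇒ r6c2=2.
Step 27. [r6c4∈{8}] r6c4's peers cover all but 8 ⇒ r6c4=8.
Step 28. [r1c9∈{6}] r1c9 is down to just 6. So r1c9=6.
Step 29. [r7c7∈{4}] only 4 remains possible at r7c7 ⇒ r7c7=4.
Step 30. [r1c7∈{3}] only 3 remains possible at r1c7. So r1c7=3.
Step 31. [r4c1∈{6}] r4c1 has the single candidate 6. So r4c1=6.
Step 32. [r9c7∈{7}] r9c7's peers cover all but 7 ⇒ r9c7=7.
Step 33. [r4c7∈{9}] nothing but 9 survives at r4c7. So r4c7=9.
Step 34. [r5c1∈{7}] nothing but 7 survives at r5c1. So r5c1=7.
Step 35. [r7c5∈{1}] only 1 remains possible at r7c5 ⇒ r7c5=1.
Step 36. [r2c7∈{8}] only 8 remains possible at r2c7, so r2c7=8.
Step 37. [r3c9∈{9}] r3c9's peers cover all but 9, so r3c9=9.
Step 38. [r7c4∈{5}] r7c4 has the single candidate 5 ⇒ r7c4=5.
Step 39. [r7c3∈{3}] nothing but 3 survives at r7c3. So r7c3=3.
Step 40. [r3c8∈{4}] r3c8's peers cover all but 4 ⇒ r3c8=4.
Step 41. [r8c2∈{6}] r8c2's peers cover all but 6 ⇒ r8c2=6.

Answer: 4 9 2 1 8 7 3 5 6 / 5 3 6 4 9 2 8 1 7 / 1 8 7 6 5 3 2 4 9 / 6 4 8 2 7 1 9 3 5 / 7 1 9 3 4 5 6 8 2 / 3 2 5 8 6 9 1 7 4 / 2 7 3 5 1 6 4 9 8 / 9 6 4 7 3 8 5 2 1 / 8 5 1 9 2 4 7 6 3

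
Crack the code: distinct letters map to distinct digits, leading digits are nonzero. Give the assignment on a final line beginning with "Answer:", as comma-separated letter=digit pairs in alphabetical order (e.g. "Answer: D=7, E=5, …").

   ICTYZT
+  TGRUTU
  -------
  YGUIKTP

Step 1. [col 1: T + U ≡ P (mod 10)] no forcing yet in column 1 (carry-in 0); P=2 is free and consistent — try it. So P=2.
Step 2. [col 1: T + U ≡ P (mod 10)] column 1 (T + U ≡ P (mod 10), carry-in 0) doesn't pin T yet; pick T=8 and continue. So T=8.
Step 3. [col 1: T + U ≡ P (mod 10)] in column 1 we have T+U≡P with carry-in 0; given T=8, P=2 and digits 2,8 already taken and all letters distinct, that pins U to 4 ⇒ U=4.
Step 4. [col 2: Z + T ≡ T (mod 10)] column 2: given T=8, carry-in 1, and digits 2,4,8 already taken and all letters distinct, Z+T≡T (mod 10) forces Z=9 ⇒ Z=9.
Step 5. [col 3: Y + U ≡ K (mod 10)] Y=1 is one option consistent with column 3 (Y + U ≡ K (mod 10), carry-in 1) — take it ⇒ Y=1.
Step 6. [col 3: Y + U ≡ K (mod 10)] from column 3 (Y=1, U=4, carry-in 1, digits 1,2,4,8,9 already taken and all letters distinct): K must equal 6. So K=6.
Step 7. [col 4: T + R ≡ I (mod 10)] several values work for I in column 4 (T + R ≡ I (mod 10), carry-in 0); try I=5 ⇒ I=5.
Step 8. [col 4: T + R ≡ I (mod 10)] in column 4 we have T+R≡I with carry-in 0; given T=8, I=5 and digits 1,2,4,5,6,8,9 already taken and all letters distinct, that pins R to 7. So R=7.
Step 9. [col 5: C + G ≡ U (mod 10)] column 5 (C + G ≡ U (mod 10), carry-in 1) doesn't pin C yet; pick C=0 and continue. So C=0.
Step 10. [col 5: C + G ≡ U (mod 10)] column 5 reads C+G+carry(1)=U with C=0, U=4; with digits 0,1,2,4,5,6,7,8,9 already taken and all letters distinct, the only value for G is 3, so G=3.

Answer: C=0, G=3, I=5, K=6, P=2, R=7, T=8, U=4, Y=1, Z=9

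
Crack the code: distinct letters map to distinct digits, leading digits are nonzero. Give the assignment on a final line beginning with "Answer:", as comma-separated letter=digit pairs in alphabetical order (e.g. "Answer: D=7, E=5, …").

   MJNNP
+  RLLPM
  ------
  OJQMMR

Step 1. [col 1: P + M ≡ R (mod 10)] no forcing yet in column 1 (carry-in 0); R=9 is free and consistent — try it ⇒ R=9.
Step 2. [O] adding two 5-digit numbers gives at most 5+1 digits, and here it does — O is that final carry and must be 1. So O=1.
Step 3. [col 1: P + M ≡ R (mod 10)] several values work for P in column 1 (P + M ≡ R (mod 10), carry-in 0); try P=6 ⇒ P=6.
Step 4. [col 1: P + M ≡ R (mod 10)] column 1 reads P+M+carry(0)=R with P=6, R=9; with digits 1,6,9 already taken and all letters distinct, the only value for M is 3, so M=3.
Step 5. [col 2: N + P ≡ M (mod 10)] from column 2 (P=6, M=3, carry-in 0, digits 1,3,6,9 already taken and all letters distinct): N must equal 7 ⇒ N=7.
Step 6. [col 3: N + L ≡ M (mod 10)] from column 3 (N=7, M=3, carry-in 1, digits 1,3,6,7,9 already taken and all letters distinct): L must equal 5 ⇒ L=5.
Step 7. [col 4: J + L ≡ Q (mod 10)] several values work for Q in column 4 (J + L ≡ Q (mod 10), carry-in 1); try Q=8 ⇒ Q=8.
Step 8. [col 4: J + L ≡ Q (mod 10)] from column 4 (L=5, Q=8, carry-in 1, digits 1,3,5,6,7,8,9 already taken and all letters distinct): J must equal 2. So J=2.

Answer: J=2, L=5, M=3, N=7, O=1, P=6, Q=8, R=9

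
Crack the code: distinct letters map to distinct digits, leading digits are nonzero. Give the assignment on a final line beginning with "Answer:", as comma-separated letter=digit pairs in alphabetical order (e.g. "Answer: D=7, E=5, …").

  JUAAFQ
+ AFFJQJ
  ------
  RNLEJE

Step 1. [col 1: Q + J ≡ E (mod 10)] column 1 (Q + J ≡ E (mod 10), carry-in 0) doesn't pin E yet; pick E=6 and continue. So E=6.
Step 2. [col 1: Q + J ≡ E (mod 10)] several values work for J in column 1 (Q + J ≡ E (mod 10), carry-in 0); try J=2 ⇒ J=2.
Step 3. [col 1: Q + J ≡ E (mod 10)] column 1: given J=2, E=6, carry-in 0, and digits 2,6 already taken and all letters distinct, Q+J≡E (mod 10) forces Q=4. So Q=4.
Step 4. [col 2: F + Q ≡ J (mod 10)] column 2: given Q=4, J=2, carry-in 0, and digits 2,4,6 already taken and all letters distinct, F+Q≡J (mod 10) forces F=8. So F=8.
Step 5. [col 3: A + J ≡ E (mod 10)] column 3: given J=2, E=6, carry-in 1, and digits 2,4,6,8 already taken and all letters distinct, A+J≡E (mod 10) forces A=3, so A=3.
Step 6. [col 4: A + F ≡ L (mod 10)] in column 4 we have A+F≡L with carry-in 0; given A=3, F=8 and digits 2,3,4,6,8 already taken and all letters distinct, that pins L to 1, so L=1.
Step 7. [col 5: U + F ≡ N (mod 10)] column 5 reads U+F+carry(1)=N with F=8; with digits 1,2,3,4,6,8 already taken and all letters distinct, the only value for U is 0 ⇒ U=0.
Step 8. [col 5: U + F ≡ N (mod 10)] from column 5 (U=0, F=8, carry-in 1, digits 0,1,2,3,4,6,8 already taken and all letters distinct): N must equal 9. So N=9.
Step 9. [col 6: J + A ≡ R (mod 10)] from column 6 (J=2, A=3, carry-in 0, digits 0,1,2,3,4,6,8,9 already taken and all letters distinct): R must equal 5. So R=5.

Answer: A=3, E=6, F=8, J=2, L=1, N=9, Q=4, R=5, U=0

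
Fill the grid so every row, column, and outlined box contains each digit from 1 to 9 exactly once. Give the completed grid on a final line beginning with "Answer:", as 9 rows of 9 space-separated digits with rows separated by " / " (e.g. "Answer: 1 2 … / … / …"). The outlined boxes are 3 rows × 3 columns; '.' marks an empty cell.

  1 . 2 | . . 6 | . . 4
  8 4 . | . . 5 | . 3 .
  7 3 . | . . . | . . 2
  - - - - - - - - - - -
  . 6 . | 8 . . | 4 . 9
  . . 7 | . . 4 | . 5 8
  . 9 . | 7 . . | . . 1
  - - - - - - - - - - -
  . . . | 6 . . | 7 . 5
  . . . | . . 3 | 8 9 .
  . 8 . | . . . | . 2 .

Step 1. [r6c6∈{2}] r6c6's peers cover all but 2, so r6c6=2.
Step 2. [r4c6∈{1}] r4c6 is down to just 1, so r4c6=1.
Step 3. [r4c1∈{2,3,5}] 2 has one home in row 4: r4c1. So r4c1=2.
Step 4. [r5c1∈{3}] r5c1 has the single candidate 3. So r5c1=3.
Step 5. [r4c3∈{5}] only 5 remains possible at r4c3. So r4c3=5.
Step 6. [r5c4∈{9}] r5c4's peers cover all but 9, so r5c4=9.
Step 7. [r8c9∈{6}] only 6 remains possible at r8c9, so r8c9=6.
Step 8. [r6c1∈{4}] r6c1 is down to just 4 ⇒ r6c1=4.
Step 9. [r7c1∈{9}] nothing but 9 survives at r7c1. So r7c1=9.
Step 10. [r8c1∈{5}] nothing but 5 survives at r8c1 ⇒ r8c1=5.
Step 11. [r6c8∈{6}] r6c8's peers cover all but 6 ⇒ r6c8=6.
Step 12. [r3c7∈{1,5,6,9}] in row 3, 5 fits only at r3c7, so r3c7=5.
Step 13. [r7c3∈{1,3,4}] across row 7, 3 lands solely at r7c3, so r7c3=3.
Step 14. [r9c6∈{7,9}] in col 6, 7 fits only at r9c6 ⇒ r9c6=7.
Step 15. [r9c5∈{1,4,5,9}] row 9 places 9 nowhere but r9c5 ⇒ r9c5=9.
Step 16. [r3c3∈{6,9}] r3c3 is the only open cell in row 3 admitting 6 ⇒ r3c3=6.
Step 17. [r7c8∈{1,4}] r7c8 is the only open cell in col 8 admitting 4 ⇒ r7c8=4.
Step 18. [r9c7∈{1,3}] in box 9, 1 fits only at r9c7 ⇒ r9c7=1.
Step 19. [r8c3∈{1,4}] across col 3, 1 lands solely at r8c3 ⇒ r8c3=1.
Step 20. [r7c5∈{1,2,8}] across row 7, 1 lands solely at r7c5, so r7c5=1.
Step 21. [r3c8∈{1,8}] across col 8, 1 lands solely at r3c8. So r3c8=1.
Step 22. [r3c4∈{4}] r3c4 has the single candidate 4, so r3c4=4.
Step 23. [r8c4∈{2}] only 2 remains possible at r8c4, so r8c4=2.
Step 24. [r2c9∈{7}] r2c9's peers cover all but 7 ⇒ r2c9=7.
Step 25. [r4c5∈{3}] r4c5's peers cover all but 3. So r4c5=3.
Step 26. [r3c5∈{8}] r3c5's peers cover all but 8. So r3c5=8.
Step 27. [r1c7∈{9}] only 9 remains possible at r1c7. So r1c7=9.
Step 28. [r7c6∈{8}] r7c6's peers cover all but 8. So r7c6=8.
Step 29. [r3c6∈{9}] r3c6 has the single candidate 9, so r3c6=9.
Step 30. [r2c4∈{1}] r2c4 is down to just 1, so r2c4=1.
Step 31. [r2c3∈{9}] nothing but 9 survives at r2c3. So r2c3=9.
Step 32. [r9c9∈{3}] r9c9 is down to just 3 ⇒ r9c9=3.
Step 33. [r7c2∈{2}] only 2 remains possible at r7c2 ⇒ r7c2=2.
Step 34. [r8c2∈{7}] r8c2 has the single candidate 7. So r8c2=7.
Step 35. [r1c2∈{5}] nothing but 5 survives at r1c2 ⇒ r1c2=5.
Step 36. [r5c7∈{2}] r5c7 is down to just 2 ⇒ r5c7=2.
Step 37. [r1c8∈{8}] nothing but 8 survives at r1c8 ⇒ r1c8=8.
Step 38. [r6c5∈{5}] only 5 remains possible at r6c5 ⇒ r6c5=5.
Step 39. [r9c3∈{4}] r9c3 has the single candidate 4, so r9c3=4.
Step 40. [r1c5∈{7}] r1c5's peers cover all but 7. So r1c5=7.
Step 41. [r6c3∈{8}] r6c3 is down to just 8 ⇒ r6c3=8.
Step 42. [r9c1∈{6}] r9c1 is down to just 6. So r9c1=6.
Step 43. [r5c2∈{1}] nothing but 1 survives at r5c2 ⇒ r5c2=1.
Step 44. [r5c5∈{6}] nothing but 6 survives at r5c5, so r5c5=6.
Step 45. [r2c7∈{6}] nothing but 6 survives at r2c7 ⇒ r2c7=6.
Step 46. [r8c5∈{4}] only 4 remains possible at r8c5, so r8c5=4.
Step 47. [r1c4∈{3}] r1c4 has the single candidate 3, so r1c4=3.
Step 48. [r2c5∈{2}] r2c5 has the single candidate 2. So r2c5=2.
Step 49. [r9c4∈{5}] nothing but 5 survives at r9c4, so r9c4=5.
Step 50. [r4c8∈{7}] r4c8's peers cover all but 7, so r4c8=7.
Step 51. [r6c7∈{3}] only 3 remains possible at r6c7, so r6c7=3.

Answer: 1 5 2 3 7 6 9 8 4 / 8 4 9 1 2 5 6 3 7 / 7 3 6 4 8 9 5 1 2 / 2 6 5 8 3 1 4 7 9 / 3 1 7 9 6 4 2 5 8 / 4 9 8 7 5 2 3 6 1 / 9 2 3 6 1 8 7 4 5 / 5 7 1 2 4 3 8 9 6 / 6 8 4 5 9 7 1 2 3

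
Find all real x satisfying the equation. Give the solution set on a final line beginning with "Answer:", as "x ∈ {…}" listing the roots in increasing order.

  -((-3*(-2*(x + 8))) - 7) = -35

Step 1. [-((-3*(-2*(x + 8))) - 7) = -35] leading − — multiply by −1 ⇒ neg: (-3*(-2*(x + 8))) - 7 = 35.
Step 2. [(-3*(-2*(x + 8))) - 7 = 35] 7 comes off first (add 7) ⇒ sub: -3*(-2*(x + 8)) = 42.
Step 3. [-3*(-2*(x + 8)) = 42] leading coefficient -3: divide by -3, so div: -2*(x + 8) = -14.
Step 4. [-2*(x + 8) = -14] -2 out front; divide by -2, so div: x + 8 = 7.
Step 5. [x + 8 = 7] subtract 8: x sits inside (… + 8), so sub: x = -1.

Answer: x ∈ {-1}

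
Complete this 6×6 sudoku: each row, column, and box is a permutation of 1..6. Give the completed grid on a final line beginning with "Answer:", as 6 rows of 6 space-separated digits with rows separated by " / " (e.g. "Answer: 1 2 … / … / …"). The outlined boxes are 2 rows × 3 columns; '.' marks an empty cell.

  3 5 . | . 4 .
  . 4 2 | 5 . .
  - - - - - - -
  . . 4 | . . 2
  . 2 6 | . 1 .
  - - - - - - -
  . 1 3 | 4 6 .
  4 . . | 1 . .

Step 1. [r5c6∈{5}] r5c6's peers cover all but 5, so r5c6=5.
Step 2. [r2c5∈{3}] r2c5's peers cover all but 3. So r2c5=3.
Step 3. [r3c4∈{3,6}] row 3 places 6 nowhere but r3c4, so r3c4=6.
Step 4. [r3c1∈{1,5}] across row 3, 1 lands solely at r3c1, so r3c1=1.
Step 5. [r2c6∈{1,6}] row 2 places 1 nowhere but r2c6, so r2c6=1.
Step 6. [r4c4∈{3}] only 3 remains possible at r4c4. So r4c4=3.
Step 7. [r6c3∈{5}] only 5 remains possible at r6c3. So r6c3=5.
Step 8. [r2c1∈{6}] r2c1 is down to just 6 ⇒ r2c1=6.
Step 9. [r6c2∈{6}] only 6 remains possible at r6c2 ⇒ r6c2=6.
Step 10. [r1c4∈{2}] only 2 remains possible at r1c4 ⇒ r1c4=2.
Step 11. [r1c3∈{1}] r1c3's peers cover all but 1, so r1c3=1.
Step 12. [r3c5∈{5}] r3c5's peers cover all but 5. So r3c5=5.
Step 13. [r1c6∈{6}] r1c6's peers cover all but 6. So r1c6=6.
Step 14. [r4c1∈{5}] r4c1's peers cover all but 5 ⇒ r4c1=5.
Step 15. [r5c1∈{2}] r5c1's peers cover all but 2, so r5c1=2.
Step 16. [r4c6∈{4}] only 4 remains possible at r4c6 ⇒ r4c6=4.
Step 17. [r6c6∈{3}] nothing but 3 survives at r6c6, so r6c6=3.
Step 18. [r3c2∈{3}] r3c2 has the single candidate 3 ⇒ r3c2=3.
Step 19. [r6c5∈{2}] nothing but 2 survives at r6c5, so r6c5=2.

Answer: 3 5 1 2 4 6 / 6 4 2 5 3 1 / 1 3 4 6 5 2 / 5 2 6 3 1 4 / 2 1 3 4 6 5 / 4 6 5 1 2 3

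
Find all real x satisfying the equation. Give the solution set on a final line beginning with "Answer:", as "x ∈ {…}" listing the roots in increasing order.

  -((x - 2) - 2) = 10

Step 1. [-((x - 2) - 2) = 10] leading − — multiply by −1 ⇒ neg: (x - 2) - 2 = -10.
Step 2. [(x - 2) - 2 = -10] the outer -2 inverts by adding 2, so sub: x - 2 = -8.
Step 3. [x - 2 = -8] the outer -2 inverts by adding 2. So sub: x = -6.

Answer: x ∈ {-6}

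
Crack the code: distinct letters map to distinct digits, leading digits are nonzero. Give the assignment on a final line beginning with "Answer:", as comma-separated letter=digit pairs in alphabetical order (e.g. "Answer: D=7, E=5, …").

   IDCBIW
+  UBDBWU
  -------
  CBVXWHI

Step 1. [col 1: W + U ≡ I (mod 10)] U=9 is one option consistent with column 1 (W + U ≡ I (mod 10), carry-in 0) — take it ⇒ U=9.
Step 2. [C] adding two 6-digit numbers gives at most 6+1 digits, and here it does — C is that final carry and must be 1, so C=1.
Step 3. [col 1: W + U ≡ I (mod 10)] column 1 (W + U ≡ I (mod 10), carry-in 0) doesn't pin I yet; pick I=3 and continue ⇒ I=3.
Step 4. [col 1: W + U ≡ I (mod 10)] in column 1 we have W+U≡I with carry-in 0; given U=9, I=3 and digits 1,3,9 already taken and all letters distinct, that pins W to 4. So W=4.
Step 5. [col 2: I + W ≡ H (mod 10)] from column 2 (I=3, W=4, carry-in 1, digits 1,3,4,9 already taken and all letters distinct): H must equal 8 ⇒ H=8.
Step 6. [col 3: B + B ≡ W (mod 10)] column 3 (B + B ≡ W (mod 10), carry-in 0) doesn't pin B yet; pick B=2 and continue, so B=2.
Step 7. [col 4: C + D ≡ X (mod 10)] D=5 is one option consistent with column 4 (C + D ≡ X (mod 10), carry-in 0) — take it ⇒ D=5.
Step 8. [col 4: C + D ≡ X (mod 10)] in column 4 we have C+D≡X with carry-in 0; given C=1, D=5 and digits 1,2,3,4,5,8,9 already taken and all letters distinct, that pins X to 6 ⇒ X=6.
Step 9. [col 5: D + B ≡ V (mod 10)] column 5 reads D+B+carry(0)=V with D=5, B=2; with digits 1,2,3,4,5,6,8,9 already taken and all letters distinct, the only value for V is 7. So V=7.

Answer: B=2, C=1, D=5, H=8, I=3, U=9, V=7, W=4, X=6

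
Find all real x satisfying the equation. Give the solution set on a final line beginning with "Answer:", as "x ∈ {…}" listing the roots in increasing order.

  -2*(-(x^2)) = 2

Step 1. [-2*(-(x^2)) = 2] -2 out front; divide by -2, so div: -(x^2) = -1.
Step 2. [-(x^2) = -1] leading − — multiply by −1. So neg: x^2 = 1.
Step 3. [x^2 = 1] √ both sides: 1 ≥ 0 gives two branches, so sqrt: x = 1 or -1.

Answer: x ∈ {-1, 1}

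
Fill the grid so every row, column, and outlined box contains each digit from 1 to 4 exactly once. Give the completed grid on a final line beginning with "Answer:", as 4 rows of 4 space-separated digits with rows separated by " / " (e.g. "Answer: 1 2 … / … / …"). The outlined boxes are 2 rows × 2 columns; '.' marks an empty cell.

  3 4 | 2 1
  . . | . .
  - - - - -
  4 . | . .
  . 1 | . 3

Step 1. [r4c1∈{2}] r4c1 is down to just 2. So r4c1=2.
Step 2. [r2c4∈{4}] r2c4 is down to just 4. So r2c4=4.
Step 3. [r2c2∈{2}] only 2 remains possible at r2c2, so r2c2=2.
Step 4. [r2c3∈{3}] r2c3 has the single candidate 3 ⇒ r2c3=3.
Step 5. [r3c3∈{1}] r3c3's peers cover all but 1 ⇒ r3c3=1.
Step 6. [r3c4∈{2}] r3c4 is down to just 2, so r3c4=2.
Step 7. [r4c3∈{4}] nothing but 4 survives at r4c3, so r4c3=4.
Step 8. [r2c1∈{1}] r2c1 has the single candidate 1 ⇒ r2c1=1.
Step 9. [r3c2∈{3}] r3c2 has the single candidate 3 ⇒ r3c2=3.

Answer: 3 4 2 1 / 1 2 3 4 / 4 3 1 2 / 2 1 4 3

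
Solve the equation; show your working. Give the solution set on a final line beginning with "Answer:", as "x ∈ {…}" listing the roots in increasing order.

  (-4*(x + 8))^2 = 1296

Step 1. [(-4*(x + 8))^2 = 1296] 1296 ≥ 0, LHS is (·)² — take ±√. So sqrt: -4*(x + 8) = 36 or -36.
Step 2. [-4*(x + 8) = 36 or -36] LHS = -4·(…); ÷-4 both sides. So div: x + 8 = -9 or 9.
Step 3. [x + 8 = -9 or 9] 8 comes off first (subtract 8) ⇒ sub: x = -17 or 1.

Answer: x ∈ {-17, 1}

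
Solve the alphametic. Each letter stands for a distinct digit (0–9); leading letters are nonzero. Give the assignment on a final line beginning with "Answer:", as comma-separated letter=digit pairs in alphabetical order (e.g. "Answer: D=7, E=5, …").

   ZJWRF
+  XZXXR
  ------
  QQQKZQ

Step 1. [col 1: F + R ≡ Q (mod 10)] no forcing yet in column 1 (carry-in 0); F=6 is free and consistent — try it. So F=6.
Step 2. [col 1: F + R ≡ Q (mod 10)] several values work for Q in column 1 (F + R ≡ Q (mod 10), carry-in 0); try Q=1. So Q=1.
Step 3. [col 1: F + R ≡ Q (mod 10)] column 1: given F=6, Q=1, carry-in 0, and digits 1,6 already taken and all letters distinct, F+R≡Q (mod 10) forces R=5, so R=5.
Step 4. [col 2: R + X ≡ Z (mod 10)] several values work for Z in column 2 (R + X ≡ Z (mod 10), carry-in 1); try Z=8. So Z=8.
Step 5. [col 2: R + X ≡ Z (mod 10)] column 2: given R=5, Z=8, carry-in 1, and digits 1,5,6,8 already taken and all letters distinct, R+X≡Z (mod 10) forces X=2 ⇒ X=2.
Step 6. [col 3: W + X ≡ K (mod 10)] in column 3 we have W+X≡K with carry-in 0; given X=2 and digits 1,2,5,6,8 already taken and all letters distinct, that pins W to 7. So W=7.
Step 7. [col 3: W + X ≡ K (mod 10)] column 3: given W=7, X=2, carry-in 0, and digits 1,2,5,6,7,8 already taken and all letters distinct, W+X≡K (mod 10) forces K=9 ⇒ K=9.
Step 8. [col 4: J + Z ≡ Q (mod 10)] in column 4 we have J+Z≡Q with carry-in 0; given Z=8, Q=1 and digits 1,2,5,6,7,8,9 already taken and all letters distinct, that pins J to 3, so J=3.

Answer: F=6, J=3, K=9, Q=1, R=5, W=7, X=2, Z=8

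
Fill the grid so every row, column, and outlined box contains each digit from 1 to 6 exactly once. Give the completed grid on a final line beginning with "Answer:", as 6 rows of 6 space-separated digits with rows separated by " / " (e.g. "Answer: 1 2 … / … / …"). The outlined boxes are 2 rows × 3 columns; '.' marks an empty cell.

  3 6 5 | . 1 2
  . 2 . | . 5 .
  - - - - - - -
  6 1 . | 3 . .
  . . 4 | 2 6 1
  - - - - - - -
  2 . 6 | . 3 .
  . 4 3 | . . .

Step 1. [r5c2∈{5}] r5c2's peers cover all but 5. So r5c2=5.
Step 2. [r5c6∈{4}] nothing but 4 survives at r5c6, so r5c6=4.
Step 3. [r6c4∈{1,5,6}] r6c4 is the only open cell in col 4 admitting 5 ⇒ r6c4=5.
Step 4. [r2c4∈{4,6}] across col 4, 6 lands solely at r2c4, so r2c4=6.
Step 5. [r2c3∈{1}] r2c3's peers cover all but 1, so r2c3=1.
Step 6. [r6c1∈{1}] only 1 remains possible at r6c1, so r6c1=1.
Step 7. [r1c4∈{4}] r1c4's peers cover all but 4, so r1c4=4.
Step 8. [r4c2∈{3}] nothing but 3 survives at r4c2. So r4c2=3.
Step 9. [r3c5∈{4}] nothing but 4 survives at r3c5, so r3c5=4.
Step 10. [r3c3∈{2}] nothing but 2 survives at r3c3 ⇒ r3c3=2.
Step 11. [r6c6∈{6}] nothing but 6 survives at r6c6. So r6c6=6.
Step 12. [r3c6∈{5}] r3c6 has the single candidate 5. So r3c6=5.
Step 13. [r5c4∈{1}] only 1 remains possible at r5c4 ⇒ r5c4=1.
Step 14. [r2c1∈{4}] r2c1 has the single candidate 4, so r2c1=4.
Step 15. [r6c5∈{2}] nothing but 2 survives at r6c5 ⇒ r6c5=2.
Step 16. [r2c6∈{3}] r2c6's peers cover all but 3. So r2c6=3.
Step 17. [r4c1∈{5}] only 5 remains possible at r4c1, so r4c1=5.

Answer: 3 6 5 4 1 2 / 4 2 1 6 5 3 / 6 1 2 3 4 5 / 5 3 4 2 6 1 / 2 5 6 1 3 4 / 1 4 3 5 2 6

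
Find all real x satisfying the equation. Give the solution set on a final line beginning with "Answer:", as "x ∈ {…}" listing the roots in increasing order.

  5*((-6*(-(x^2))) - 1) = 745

Step 1. [5*((-6*(-(x^2))) - 1) = 745] 5·(inner) — divide through by 5. So div: (-6*(-(x^2))) - 1 = 149.
Step 2. [(-6*(-(x^2))) - 1 = 149] the outer -1 inverts by adding 1, so sub: -6*(-(x^2)) = 150.
Step 3. [-6*(-(x^2)) = 150] -6 out front; divide by -6 ⇒ div: -(x^2) = -25.
Step 4. [-(x^2) = -25] flip signs both sides. So neg: x^2 = 25.
Step 5. [x^2 = 25] √ both sides: 25 ≥ 0 gives two branches. So sqrt: x = 5 or -5.

Answer: x ∈ {-5, 5}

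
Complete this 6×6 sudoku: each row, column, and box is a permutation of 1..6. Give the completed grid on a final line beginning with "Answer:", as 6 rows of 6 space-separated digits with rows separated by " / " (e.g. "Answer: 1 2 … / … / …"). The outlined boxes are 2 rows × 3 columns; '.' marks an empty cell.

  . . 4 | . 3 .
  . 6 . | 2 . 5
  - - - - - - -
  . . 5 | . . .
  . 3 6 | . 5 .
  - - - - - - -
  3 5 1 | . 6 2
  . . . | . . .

Step 1. [r4c1∈{1,2,4}] r4c1 is the only open cell in row 4 admitting 2, so r4c1=2.
Step 2. [r5c4∈{4}] r5c4's peers cover all but 4 ⇒ r5c4=4.
Step 3. [r4c4∈{1}] r4c4 is down to just 1 ⇒ r4c4=1.
Step 4. [r2c1∈{1}] r2c1 is down to just 1 ⇒ r2c1=1.
Step 5. [r3c1∈{4}] r3c1 is down to just 4 ⇒ r3c1=4.
Step 6. [r1c6∈{1,6}] across row 1, 1 lands solely at r1c6, so r1c6=1.
Step 7. [r6c6∈{3}] nothing but 3 survives at r6c6. So r6c6=3.
Step 8. [r3c6∈{6}] r3c6 is down to just 6 ⇒ r3c6=6.
Step 9. [r6c3∈{2}] only 2 remains possible at r6c3. So r6c3=2.
Step 10. [r1c4∈{6}] only 6 remains possible at r1c4. So r1c4=6.
Step 11. [r4c6∈{4}] only 4 remains possible at r4c6. So r4c6=4.
Step 12. [r6c1∈{6}] r6c1 has the single candidate 6, so r6c1=6.
Step 13. [r3c4∈{3}] r3c4 is down to just 3 ⇒ r3c4=3.
Step 14. [r3c5∈{2}] r3c5 has the single candidate 2, so r3c5=2.
Step 15. [r1c2∈{2}] nothing but 2 survives at r1c2. So r1c2=2.
Step 16. [r1c1∈{5}] r1c1 is down to just 5. So r1c1=5.
Step 17. [r3c2∈{1}] r3c2's peers cover all but 1. So r3c2=1.
Step 18. [r2c5∈{4}] r2c5's peers cover all but 4. So r2c5=4.
Step 19. [r6c4∈{5}] nothing but 5 survives at r6c4. So r6c4=5.
Step 20. [r2c3∈{3}] r2c3's peers cover all but 3 ⇒ r2c3=3.
Step 21. [r6c5∈{1}] nothing but 1 survives at r6c5, so r6c5=1.
Step 22. [r6c2∈{4}] r6c2 has the single candidate 4. So r6c2=4.

Answer: 5 2 4 6 3 1 / 1 6 3 2 4 5 / 4 1 5 3 2 6 / 2 3 6 1 5 4 / 3 5 1 4 6 2 / 6 4 2 5 1 3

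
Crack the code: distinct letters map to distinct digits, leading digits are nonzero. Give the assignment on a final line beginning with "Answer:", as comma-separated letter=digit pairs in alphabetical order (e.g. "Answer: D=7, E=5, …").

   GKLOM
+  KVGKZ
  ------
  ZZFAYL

Step 1. [col 1: M + Z ≡ L (mod 10)] no forcing yet in column 1 (carry-in 0); L=0 is free and consistent — try it. So L=0.
Step 2. [col 1: M + Z ≡ L (mod 10)] several values work for Z in column 1 (M + Z ≡ L (mod 10), carry-in 0); try Z=1, so Z=1.
Step 3. [col 1: M + Z ≡ L (mod 10)] in column 1 we have M+Z≡L with carry-in 0; given Z=1, L=0 and digits 0,1 already taken and all letters distinct, that pins M to 9. So M=9.
Step 4. [col 2: O + K ≡ Y (mod 10)] K=7 is one option consistent with column 2 (O + K ≡ Y (mod 10), carry-in 1) — take it, so K=7.
Step 5. [col 2: O + K ≡ Y (mod 10)] no forcing yet in column 2 (carry-in 1); Y=6 is free and consistent — try it. So Y=6.
Step 6. [col 2: O + K ≡ Y (mod 10)] from column 2 (K=7, Y=6, carry-in 1, digits 0,1,6,7,9 already taken and all letters distinct): O must equal 8, so O=8.
Step 7. [col 3: L + G ≡ A (mod 10)] column 3 (L + G ≡ A (mod 10), carry-in 1) doesn't pin A yet; pick A=4 and continue ⇒ A=4.
Step 8. [col 3: L + G ≡ A (mod 10)] in column 3 we have L+G≡A with carry-in 1; given L=0, A=4 and digits 0,1,4,6,7,8,9 already taken and all letters distinct, that pins G to 3, so G=3.
Step 9. [col 4: K + V ≡ F (mod 10)] column 4 reads K+V+carry(0)=F with K=7; with digits 0,1,3,4,6,7,8,9 already taken and all letters distinct, the only value for F is 2, so F=2.
Step 10. [col 4: K + V ≡ F (mod 10)] in column 4 we have K+V≡F with carry-in 0; given K=7, F=2 and digits 0,1,2,3,4,6,7,8,9 already taken and all letters distinct, that pins V to 5, so V=5.

Answer: A=4, F=2, G=3, K=7, L=0, M=9, O=8, V=5, Y=6, Z=1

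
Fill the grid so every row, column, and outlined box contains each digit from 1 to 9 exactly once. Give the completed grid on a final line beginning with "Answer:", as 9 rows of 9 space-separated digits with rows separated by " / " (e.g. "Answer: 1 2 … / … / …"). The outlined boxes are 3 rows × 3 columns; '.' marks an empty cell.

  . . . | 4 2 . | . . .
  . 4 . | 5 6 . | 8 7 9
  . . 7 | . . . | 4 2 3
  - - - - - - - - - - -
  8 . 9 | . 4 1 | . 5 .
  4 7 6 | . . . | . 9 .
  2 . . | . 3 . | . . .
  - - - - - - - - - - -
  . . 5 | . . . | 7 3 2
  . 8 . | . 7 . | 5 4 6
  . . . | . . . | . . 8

Step 1. [r6c3∈{1}] only 1 remains possible at r6c3. So r6c3=1.
Step 2. [r2c1∈{1,3}] in row 2, 1 fits only at r2c1 ⇒ r2c1=1.
Step 3. [r8c4∈{1,2,3,9}] 1 has one home in row 8: r8c4 ⇒ r8c4=1.
Step 4. [r9c4∈{2,3,6,9}] r9c4 is the only open cell in col 4 admitting 3. So r9c4=3.
Step 5. [r9c2∈{1,2,6,9}] across col 2, 2 lands solely at r9c2 ⇒ r9c2=2.
Step 6. [r6c7∈{6}] only 6 remains possible at r6c7, so r6c7=6.
Step 7. [r9c7∈{1,9}] col 7 places 9 nowhere but r9c7. So r9c7=9.
Step 8. [r1c6∈{3,7,8,9}] 7 has one home in row 1: r1c6, so r1c6=7.
Step 9. [r7c6∈{4,6,8,9}] row 7 places 4 nowhere but r7c6 ⇒ r7c6=4.
Step 10. [r4c4∈{2,6,7}] r4c4 is the only open cell in row 4 admitting 6, so r4c4=6.
Step 11. [r6c4∈{7,8,9}] col 4 places 7 nowhere but r6c4. So r6c4=7.
Step 12. [r6c6∈{5,8,9}] 9 has one home in row 6: r6c6, so r6c6=9.
Step 13. [r8c1∈{3,9}] row 8 places 9 nowhere but r8c1 ⇒ r8c1=9.
Step 14. [r1c1∈{3,5,6}] r1c1 is the only open cell in col 1 admitting 3, so r1c1=3.
Step 15. [r1c7∈{1}] nothing but 1 survives at r1c7. So r1c7=1.
Step 16. [r7c1∈{6}] r7c1 is down to just 6 ⇒ r7c1=6.
Step 17. [r5c4∈{2,8}] r5c4 is the only open cell in col 4 admitting 2, so r5c4=2.
Step 18. [r3c6∈{8}] r3c6 is down to just 8 ⇒ r3c6=8.
Step 19. [r3c4∈{9}] only 9 remains possible at r3c4, so r3c4=9.
Step 20. [r6c2∈{5}] r6c2's peers cover all but 5 ⇒ r6c2=5.
Step 21. [r5c5∈{5,8}] 8 has one home in row 5: r5c5. So r5c5=8.
Step 22. [r5c7∈{3}] r5c7's peers cover all but 3. So r5c7=3.
Step 23. [r9c5∈{5}] only 5 remains possible at r9c5 ⇒ r9c5=5.
Step 24. [r1c2∈{6,9}] 9 has one home in row 1: r1c2 ⇒ r1c2=9.
Step 25. [r5c9∈{1}] r5c9 has the single candidate 1. So r5c9=1.
Step 26. [r3c2∈{6}] r3c2 is down to just 6, so r3c2=6.
Step 27. [r2c6∈{3}] r2c6's peers cover all but 3, so r2c6=3.
Step 28. [r8c3∈{3}] nothing but 3 survives at r8c3. So r8c3=3.
Step 29. [r6c8∈{8}] r6c8 has the single candidate 8. So r6c8=8.
Step 30. [r3c5∈{1}] r3c5's peers cover all but 1. So r3c5=1.
Step 31. [r1c3∈{8}] r1c3 has the single candidate 8. So r1c3=8.
Step 32. [r6c9∈{4}] r6c9's peers cover all but 4. So r6c9=4.
Step 33. [r7c2∈{1}] r7c2's peers cover all but 1. So r7c2=1.
Step 34. [r2c3∈{2}] r2c3 has the single candidate 2, so r2c3=2.
Step 35. [r8c6∈{2}] only 2 remains possible at r8c6, so r8c6=2.
Step 36. [r5c6∈{5}] r5c6 is down to just 5, so r5c6=5.
Step 37. [r4c2∈{3}] r4c2 is down to just 3, so r4c2=3.
Step 38. [r7c4∈{8}] only 8 remains possible at r7c4, so r7c4=8.
Step 39. [r7c5∈{9}] only 9 remains possible at r7c5, so r7c5=9.
Step 40. [r4c7∈{2}] only 2 remains possible at r4c7, so r4c7=2.
Step 41. [r9c8∈{1}] r9c8 is down to just 1. So r9c8=1.
Step 42. [r1c9∈{5}] r1c9 has the single candidate 5. So r1c9=5.
Step 43. [r1c8∈{6}] r1c8 has the single candidate 6. So r1c8=6.
Step 44. [r9c3∈{4}] r9c3 has the single candidate 4 ⇒ r9c3=4.
Step 45. [r4c9∈{7}] nothing but 7 survives at r4c9. So r4c9=7.
Step 46. [r9c1∈{7}] r9c1 is down to just 7. So r9c1=7.
Step 47. [r3c1∈{5}] r3c1 has the single candidate 5. So r3c1=5.
Step 48. [r9c6∈{6}] r9c6's peers cover all but 6 ⇒ r9c6=6.

Answer: 3 9 8 4 2 7 1 6 5 / 1 4 2 5 6 3 8 7 9 / 5 6 7 9 1 8 4 2 3 / 8 3 9 6 4 1 2 5 7 / 4 7 6 2 8 5 3 9 1 / 2 5 1 7 3 9 6 8 4 / 6 1 5 8 9 4 7 3 2 / 9 8 3 1 7 2 5 4 6 / 7 2 4 3 5 6 9 1 8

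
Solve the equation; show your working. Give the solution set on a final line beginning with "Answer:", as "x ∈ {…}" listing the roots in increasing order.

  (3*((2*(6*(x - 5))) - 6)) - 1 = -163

Step 1. [(3*((2*(6*(x - 5))) - 6)) - 1 = -163] -1 is outermost — add 1 both sides ⇒ sub: 3*((2*(6*(x - 5))) - 6) = -162.
Step 2. [3*((2*(6*(x - 5))) - 6) = -162] LHS = 3·(…); ÷3 both sides, so div: (2*(6*(x - 5))) - 6 = -54.
Step 3. [(2*(6*(x - 5))) - 6 = -54] 2 divides every term; factor it out ⇒ factor: (6*(x - 5)) - 3 = -27.
Step 4. [(6*(x - 5)) - 3 = -27] -3 is outermost — add 3 both sides. So sub: 6*(x - 5) = -24.
Step 5. [6*(x - 5) = -24] 6·(inner) — divide through by 6. So div: x - 5 = -4.
Step 6. [x - 5 = -4] peel the -5: add 5 from each side. So sub: x = 1.

Answer: x ∈ {1}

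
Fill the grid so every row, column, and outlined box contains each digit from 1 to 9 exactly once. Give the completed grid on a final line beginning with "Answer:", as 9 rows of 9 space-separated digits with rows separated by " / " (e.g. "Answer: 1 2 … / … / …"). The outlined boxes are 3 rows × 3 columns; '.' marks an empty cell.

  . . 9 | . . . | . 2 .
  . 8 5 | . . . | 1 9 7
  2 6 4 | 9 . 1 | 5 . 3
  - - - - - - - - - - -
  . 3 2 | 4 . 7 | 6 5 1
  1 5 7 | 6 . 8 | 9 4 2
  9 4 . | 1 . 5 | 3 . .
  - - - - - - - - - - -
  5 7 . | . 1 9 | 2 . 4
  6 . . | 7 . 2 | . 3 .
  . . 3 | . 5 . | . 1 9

Step 1. [r8c7∈{8}] r8c7 is down to just 8, so r8c7=8.
Step 2. [r2c1∈{3}] r2c1's peers cover all but 3, so r2c1=3.
Step 3. [r1c6∈{3,4,6}] across col 6, 3 lands solely at r1c6, so r1c6=3.
Step 4. [r3c8∈{8}] r3c8's peers cover all but 8 ⇒ r3c8=8.
Step 5. [r1c5∈{4,6,7,8}] r1c5 is the only open cell in col 5 admitting 8 ⇒ r1c5=8.
Step 6. [r2c5∈{2,4,6}] in col 5, 6 fits only at r2c5. So r2c5=6.
Step 7. [r7c3∈{8}] r7c3's peers cover all but 8. So r7c3=8.
Step 8. [r2c6∈{4}] r2c6 is down to just 4 ⇒ r2c6=4.
Step 9. [r8c2∈{1,9}] row 8 places 9 nowhere but r8c2, so r8c2=9.
Step 10. [r7c4∈{3}] r7c4 is down to just 3, so r7c4=3.
Step 11. [r2c4∈{2}] r2c4 is down to just 2, so r2c4=2.
Step 12. [r4c5∈{9}] only 9 remains possible at r4c5, so r4c5=9.
Step 13. [r6c5∈{2}] only 2 remains possible at r6c5, so r6c5=2.
Step 14. [r1c9∈{6}] nothing but 6 survives at r1c9 ⇒ r1c9=6.
Step 15. [r5c5∈{3}] nothing but 3 survives at r5c5 ⇒ r5c5=3.
Step 16. [r9c1∈{4}] r9c1 has the single candidate 4 ⇒ r9c1=4.
Step 17. [r1c1∈{7}] r1c1's peers cover all but 7, so r1c1=7.
Step 18. [r6c3∈{6}] only 6 remains possible at r6c3 ⇒ r6c3=6.
Step 19. [r8c3∈{1}] r8c3 has the single candidate 1 ⇒ r8c3=1.
Step 20. [r9c2∈{2}] r9c2 has the single candidate 2 ⇒ r9c2=2.
Step 21. [r6c8∈{7}] nothing but 7 survives at r6c8, so r6c8=7.
Step 22. [r4c1∈{8}] r4c1's peers cover all but 8, so r4c1=8.
Step 23. [r7c8∈{6}] only 6 remains possible at r7c8. So r7c8=6.
Step 24. [r1c7∈{4}] r1c7 is down to just 4. So r1c7=4.
Step 25. [r9c4∈{8}] only 8 remains possible at r9c4. So r9c4=8.
Step 26. [r8c5∈{4}] only 4 remains possible at r8c5. So r8c5=4.
Step 27. [r9c7∈{7}] only 7 remains possible at r9c7 ⇒ r9c7=7.
Step 28. [r9c6∈{6}] only 6 remains possible at r9c6, so r9c6=6.
Step 29. [r3c5∈{7}] r3c5 is down to just 7 ⇒ r3c5=7.
Step 30. [r1c4∈{5}] r1c4's peers cover all but 5, so r1c4=5.
Step 31. [r6c9∈{8}] r6c9 has the single candidate 8, so r6c9=8.
Step 32. [r8c9∈{5}] only 5 remains possible at r8c9, so r8c9=5.
Step 33. [r1c2∈{1}] r1c2 has the single candidate 1, so r1c2=1.

Answer: 7 1 9 5 8 3 4 2 6 / 3 8 5 2 6 4 1 9 7 / 2 6 4 9 7 1 5 8 3 / 8 3 2 4 9 7 6 5 1 / 1 5 7 6 3 8 9 4 2 / 9 4 6 1 2 5 3 7 8 / 5 7 8 3 1 9 2 6 4 / 6 9 1 7 4 2 8 3 5 / 4 2 3 8 5 6 7 1 9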